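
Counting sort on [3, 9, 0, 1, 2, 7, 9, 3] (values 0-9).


Input: [3, 9, 0, 1, 2, 7, 9, 3]
Counts: [1, 1, 1, 2, 0, 0, 0, 1, 0, 2]

Sorted: [0, 1, 2, 3, 3, 7, 9, 9]


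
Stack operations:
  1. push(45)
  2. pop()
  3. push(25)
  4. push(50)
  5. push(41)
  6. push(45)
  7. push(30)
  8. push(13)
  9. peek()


push(45) -> [45]
pop()->45, []
push(25) -> [25]
push(50) -> [25, 50]
push(41) -> [25, 50, 41]
push(45) -> [25, 50, 41, 45]
push(30) -> [25, 50, 41, 45, 30]
push(13) -> [25, 50, 41, 45, 30, 13]
peek()->13

Final stack: [25, 50, 41, 45, 30, 13]


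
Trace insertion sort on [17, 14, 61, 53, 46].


Initial: [17, 14, 61, 53, 46]
Insert 14: [14, 17, 61, 53, 46]
Insert 61: [14, 17, 61, 53, 46]
Insert 53: [14, 17, 53, 61, 46]
Insert 46: [14, 17, 46, 53, 61]

Sorted: [14, 17, 46, 53, 61]


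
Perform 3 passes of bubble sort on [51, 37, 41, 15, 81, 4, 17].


Initial: [51, 37, 41, 15, 81, 4, 17]
Pass 1: [37, 41, 15, 51, 4, 17, 81] (5 swaps)
Pass 2: [37, 15, 41, 4, 17, 51, 81] (3 swaps)
Pass 3: [15, 37, 4, 17, 41, 51, 81] (3 swaps)

After 3 passes: [15, 37, 4, 17, 41, 51, 81]


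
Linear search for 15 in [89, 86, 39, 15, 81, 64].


i=0: 89!=15
i=1: 86!=15
i=2: 39!=15
i=3: 15==15 found!

Found at 3, 4 comps


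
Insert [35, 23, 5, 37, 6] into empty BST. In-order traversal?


Insert 35: root
Insert 23: L from 35
Insert 5: L from 35 -> L from 23
Insert 37: R from 35
Insert 6: L from 35 -> L from 23 -> R from 5

In-order: [5, 6, 23, 35, 37]


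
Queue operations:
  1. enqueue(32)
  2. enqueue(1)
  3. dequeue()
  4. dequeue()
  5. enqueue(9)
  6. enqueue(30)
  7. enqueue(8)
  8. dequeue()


enqueue(32) -> [32]
enqueue(1) -> [32, 1]
dequeue()->32, [1]
dequeue()->1, []
enqueue(9) -> [9]
enqueue(30) -> [9, 30]
enqueue(8) -> [9, 30, 8]
dequeue()->9, [30, 8]

Final queue: [30, 8]


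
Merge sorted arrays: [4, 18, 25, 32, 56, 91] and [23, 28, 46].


Take 4 from A
Take 18 from A
Take 23 from B
Take 25 from A
Take 28 from B
Take 32 from A
Take 46 from B

Merged: [4, 18, 23, 25, 28, 32, 46, 56, 91]


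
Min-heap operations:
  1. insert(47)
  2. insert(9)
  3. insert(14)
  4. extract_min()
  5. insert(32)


insert(47) -> [47]
insert(9) -> [9, 47]
insert(14) -> [9, 47, 14]
extract_min()->9, [14, 47]
insert(32) -> [14, 47, 32]

Final heap: [14, 47, 32]


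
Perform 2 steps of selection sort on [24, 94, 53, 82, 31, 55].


Initial: [24, 94, 53, 82, 31, 55]
Step 1: min=24 at 0
  Swap: [24, 94, 53, 82, 31, 55]
Step 2: min=31 at 4
  Swap: [24, 31, 53, 82, 94, 55]

After 2 steps: [24, 31, 53, 82, 94, 55]


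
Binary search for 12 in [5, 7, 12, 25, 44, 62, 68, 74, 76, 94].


Step 1: lo=0, hi=9, mid=4, val=44
Step 2: lo=0, hi=3, mid=1, val=7
Step 3: lo=2, hi=3, mid=2, val=12

Found at index 2


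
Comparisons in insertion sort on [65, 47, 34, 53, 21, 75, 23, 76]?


Algorithm: insertion sort
Input: [65, 47, 34, 53, 21, 75, 23, 76]
Sorted: [21, 23, 34, 47, 53, 65, 75, 76]

17


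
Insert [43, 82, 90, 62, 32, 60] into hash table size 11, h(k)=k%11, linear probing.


Insert 43: h=10 -> slot 10
Insert 82: h=5 -> slot 5
Insert 90: h=2 -> slot 2
Insert 62: h=7 -> slot 7
Insert 32: h=10, 1 probes -> slot 0
Insert 60: h=5, 1 probes -> slot 6

Table: [32, None, 90, None, None, 82, 60, 62, None, None, 43]


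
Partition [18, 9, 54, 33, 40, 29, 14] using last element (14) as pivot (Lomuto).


Pivot: 14
  9 <= 14: swap -> [9, 18, 54, 33, 40, 29, 14]
Place pivot at 1: [9, 14, 54, 33, 40, 29, 18]

Partitioned: [9, 14, 54, 33, 40, 29, 18]


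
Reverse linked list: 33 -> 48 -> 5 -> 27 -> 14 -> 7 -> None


Step 1: curr=33, set curr.next=prev(None) | reversed so far: 33
Step 2: curr=48, set curr.next=prev(33) | reversed so far: 48 -> 33
Step 3: curr=5, set curr.next=prev(48) | reversed so far: 5 -> 48 -> 33
Step 4: curr=27, set curr.next=prev(5) | reversed so far: 27 -> 5 -> 48 -> 33
Step 5: curr=14, set curr.next=prev(27) | reversed so far: 14 -> 27 -> 5 -> 48 -> 33
Step 6: curr=7, set curr.next=prev(14) | reversed so far: 7 -> 14 -> 27 -> 5 -> 48 -> 33

7 -> 14 -> 27 -> 5 -> 48 -> 33 -> None


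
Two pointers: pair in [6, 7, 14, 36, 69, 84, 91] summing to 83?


lo=0(6)+hi=6(91)=97
lo=0(6)+hi=5(84)=90
lo=0(6)+hi=4(69)=75
lo=1(7)+hi=4(69)=76
lo=2(14)+hi=4(69)=83

Yes: 14+69=83


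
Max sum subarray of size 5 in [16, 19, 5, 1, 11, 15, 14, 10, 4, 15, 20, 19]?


[0:5]: 52
[1:6]: 51
[2:7]: 46
[3:8]: 51
[4:9]: 54
[5:10]: 58
[6:11]: 63
[7:12]: 68

Max: 68 at [7:12]


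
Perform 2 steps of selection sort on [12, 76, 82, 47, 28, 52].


Initial: [12, 76, 82, 47, 28, 52]
Step 1: min=12 at 0
  Swap: [12, 76, 82, 47, 28, 52]
Step 2: min=28 at 4
  Swap: [12, 28, 82, 47, 76, 52]

After 2 steps: [12, 28, 82, 47, 76, 52]


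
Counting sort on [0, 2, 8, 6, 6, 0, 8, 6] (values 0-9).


Input: [0, 2, 8, 6, 6, 0, 8, 6]
Counts: [2, 0, 1, 0, 0, 0, 3, 0, 2, 0]

Sorted: [0, 0, 2, 6, 6, 6, 8, 8]


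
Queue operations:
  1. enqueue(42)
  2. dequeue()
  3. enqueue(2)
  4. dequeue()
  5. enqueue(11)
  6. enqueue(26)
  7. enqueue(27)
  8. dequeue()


enqueue(42) -> [42]
dequeue()->42, []
enqueue(2) -> [2]
dequeue()->2, []
enqueue(11) -> [11]
enqueue(26) -> [11, 26]
enqueue(27) -> [11, 26, 27]
dequeue()->11, [26, 27]

Final queue: [26, 27]


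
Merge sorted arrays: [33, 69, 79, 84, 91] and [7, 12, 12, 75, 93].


Take 7 from B
Take 12 from B
Take 12 from B
Take 33 from A
Take 69 from A
Take 75 from B
Take 79 from A
Take 84 from A
Take 91 from A

Merged: [7, 12, 12, 33, 69, 75, 79, 84, 91, 93]


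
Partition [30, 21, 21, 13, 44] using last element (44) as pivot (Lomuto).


Pivot: 44
  30 <= 44: advance i (no swap)
  21 <= 44: advance i (no swap)
  21 <= 44: advance i (no swap)
  13 <= 44: advance i (no swap)
Place pivot at 4: [30, 21, 21, 13, 44]

Partitioned: [30, 21, 21, 13, 44]


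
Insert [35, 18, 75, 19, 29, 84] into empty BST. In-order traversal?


Insert 35: root
Insert 18: L from 35
Insert 75: R from 35
Insert 19: L from 35 -> R from 18
Insert 29: L from 35 -> R from 18 -> R from 19
Insert 84: R from 35 -> R from 75

In-order: [18, 19, 29, 35, 75, 84]


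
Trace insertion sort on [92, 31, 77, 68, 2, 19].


Initial: [92, 31, 77, 68, 2, 19]
Insert 31: [31, 92, 77, 68, 2, 19]
Insert 77: [31, 77, 92, 68, 2, 19]
Insert 68: [31, 68, 77, 92, 2, 19]
Insert 2: [2, 31, 68, 77, 92, 19]
Insert 19: [2, 19, 31, 68, 77, 92]

Sorted: [2, 19, 31, 68, 77, 92]


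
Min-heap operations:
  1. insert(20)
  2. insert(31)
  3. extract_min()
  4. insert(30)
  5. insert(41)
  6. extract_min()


insert(20) -> [20]
insert(31) -> [20, 31]
extract_min()->20, [31]
insert(30) -> [30, 31]
insert(41) -> [30, 31, 41]
extract_min()->30, [31, 41]

Final heap: [31, 41]


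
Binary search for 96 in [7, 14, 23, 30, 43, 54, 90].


Step 1: lo=0, hi=6, mid=3, val=30
Step 2: lo=4, hi=6, mid=5, val=54
Step 3: lo=6, hi=6, mid=6, val=90

Not found


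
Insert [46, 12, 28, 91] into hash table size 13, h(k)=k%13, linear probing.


Insert 46: h=7 -> slot 7
Insert 12: h=12 -> slot 12
Insert 28: h=2 -> slot 2
Insert 91: h=0 -> slot 0

Table: [91, None, 28, None, None, None, None, 46, None, None, None, None, 12]


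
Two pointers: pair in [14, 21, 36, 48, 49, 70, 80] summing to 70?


lo=0(14)+hi=6(80)=94
lo=0(14)+hi=5(70)=84
lo=0(14)+hi=4(49)=63
lo=1(21)+hi=4(49)=70

Yes: 21+49=70


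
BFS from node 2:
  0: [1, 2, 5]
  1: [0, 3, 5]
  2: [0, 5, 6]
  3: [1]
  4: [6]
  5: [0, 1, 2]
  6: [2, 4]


Visit 2, enqueue [0, 5, 6]
Visit 0, enqueue [1]
Visit 5, enqueue []
Visit 6, enqueue [4]
Visit 1, enqueue [3]
Visit 4, enqueue []
Visit 3, enqueue []

BFS order: [2, 0, 5, 6, 1, 4, 3]


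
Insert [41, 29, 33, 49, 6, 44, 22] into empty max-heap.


Insert 41: [41]
Insert 29: [41, 29]
Insert 33: [41, 29, 33]
Insert 49: [49, 41, 33, 29]
Insert 6: [49, 41, 33, 29, 6]
Insert 44: [49, 41, 44, 29, 6, 33]
Insert 22: [49, 41, 44, 29, 6, 33, 22]

Final heap: [49, 41, 44, 29, 6, 33, 22]


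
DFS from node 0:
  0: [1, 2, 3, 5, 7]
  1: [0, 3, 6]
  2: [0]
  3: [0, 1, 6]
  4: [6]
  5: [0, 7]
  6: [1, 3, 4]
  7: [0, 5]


Visit 0, push [7, 5, 3, 2, 1]
Visit 1, push [6, 3]
Visit 3, push [6]
Visit 6, push [4]
Visit 4, push []
Visit 2, push []
Visit 5, push [7]
Visit 7, push []

DFS order: [0, 1, 3, 6, 4, 2, 5, 7]


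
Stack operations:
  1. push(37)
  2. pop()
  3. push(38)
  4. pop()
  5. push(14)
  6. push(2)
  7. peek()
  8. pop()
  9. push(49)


push(37) -> [37]
pop()->37, []
push(38) -> [38]
pop()->38, []
push(14) -> [14]
push(2) -> [14, 2]
peek()->2
pop()->2, [14]
push(49) -> [14, 49]

Final stack: [14, 49]


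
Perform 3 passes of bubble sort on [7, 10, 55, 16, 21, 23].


Initial: [7, 10, 55, 16, 21, 23]
Pass 1: [7, 10, 16, 21, 23, 55] (3 swaps)
Pass 2: [7, 10, 16, 21, 23, 55] (0 swaps)
Pass 3: [7, 10, 16, 21, 23, 55] (0 swaps)

After 3 passes: [7, 10, 16, 21, 23, 55]


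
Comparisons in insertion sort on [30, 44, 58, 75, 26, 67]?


Algorithm: insertion sort
Input: [30, 44, 58, 75, 26, 67]
Sorted: [26, 30, 44, 58, 67, 75]

9


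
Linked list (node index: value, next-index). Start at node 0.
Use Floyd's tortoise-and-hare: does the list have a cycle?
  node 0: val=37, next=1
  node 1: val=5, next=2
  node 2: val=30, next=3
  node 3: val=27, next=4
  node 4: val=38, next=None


Floyd's tortoise (slow, +1) and hare (fast, +2):
  init: slow=0, fast=0
  step 1: slow=1, fast=2
  step 2: slow=2, fast=4
  step 3: fast -> None, no cycle

Cycle: no


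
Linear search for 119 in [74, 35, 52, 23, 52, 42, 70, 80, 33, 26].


i=0: 74!=119
i=1: 35!=119
i=2: 52!=119
i=3: 23!=119
i=4: 52!=119
i=5: 42!=119
i=6: 70!=119
i=7: 80!=119
i=8: 33!=119
i=9: 26!=119

Not found, 10 comps


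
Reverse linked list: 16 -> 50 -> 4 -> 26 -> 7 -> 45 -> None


Step 1: curr=16, set curr.next=prev(None) | reversed so far: 16
Step 2: curr=50, set curr.next=prev(16) | reversed so far: 50 -> 16
Step 3: curr=4, set curr.next=prev(50) | reversed so far: 4 -> 50 -> 16
Step 4: curr=26, set curr.next=prev(4) | reversed so far: 26 -> 4 -> 50 -> 16
Step 5: curr=7, set curr.next=prev(26) | reversed so far: 7 -> 26 -> 4 -> 50 -> 16
Step 6: curr=45, set curr.next=prev(7) | reversed so far: 45 -> 7 -> 26 -> 4 -> 50 -> 16

45 -> 7 -> 26 -> 4 -> 50 -> 16 -> None


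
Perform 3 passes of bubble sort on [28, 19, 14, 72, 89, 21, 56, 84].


Initial: [28, 19, 14, 72, 89, 21, 56, 84]
Pass 1: [19, 14, 28, 72, 21, 56, 84, 89] (5 swaps)
Pass 2: [14, 19, 28, 21, 56, 72, 84, 89] (3 swaps)
Pass 3: [14, 19, 21, 28, 56, 72, 84, 89] (1 swaps)

After 3 passes: [14, 19, 21, 28, 56, 72, 84, 89]


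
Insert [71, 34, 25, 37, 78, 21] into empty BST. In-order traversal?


Insert 71: root
Insert 34: L from 71
Insert 25: L from 71 -> L from 34
Insert 37: L from 71 -> R from 34
Insert 78: R from 71
Insert 21: L from 71 -> L from 34 -> L from 25

In-order: [21, 25, 34, 37, 71, 78]


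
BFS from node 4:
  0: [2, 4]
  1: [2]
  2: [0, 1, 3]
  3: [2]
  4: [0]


Visit 4, enqueue [0]
Visit 0, enqueue [2]
Visit 2, enqueue [1, 3]
Visit 1, enqueue []
Visit 3, enqueue []

BFS order: [4, 0, 2, 1, 3]


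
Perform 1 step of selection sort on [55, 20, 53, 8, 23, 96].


Initial: [55, 20, 53, 8, 23, 96]
Step 1: min=8 at 3
  Swap: [8, 20, 53, 55, 23, 96]

After 1 step: [8, 20, 53, 55, 23, 96]


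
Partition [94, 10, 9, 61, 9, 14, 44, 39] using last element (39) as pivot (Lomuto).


Pivot: 39
  10 <= 39: swap -> [10, 94, 9, 61, 9, 14, 44, 39]
  9 <= 39: swap -> [10, 9, 94, 61, 9, 14, 44, 39]
  9 <= 39: swap -> [10, 9, 9, 61, 94, 14, 44, 39]
  14 <= 39: swap -> [10, 9, 9, 14, 94, 61, 44, 39]
Place pivot at 4: [10, 9, 9, 14, 39, 61, 44, 94]

Partitioned: [10, 9, 9, 14, 39, 61, 44, 94]


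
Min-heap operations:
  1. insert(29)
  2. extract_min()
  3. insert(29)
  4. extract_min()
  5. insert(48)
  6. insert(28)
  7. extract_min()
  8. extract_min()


insert(29) -> [29]
extract_min()->29, []
insert(29) -> [29]
extract_min()->29, []
insert(48) -> [48]
insert(28) -> [28, 48]
extract_min()->28, [48]
extract_min()->48, []

Final heap: []


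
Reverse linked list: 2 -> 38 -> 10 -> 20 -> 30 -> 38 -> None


Step 1: curr=2, set curr.next=prev(None) | reversed so far: 2
Step 2: curr=38, set curr.next=prev(2) | reversed so far: 38 -> 2
Step 3: curr=10, set curr.next=prev(38) | reversed so far: 10 -> 38 -> 2
Step 4: curr=20, set curr.next=prev(10) | reversed so far: 20 -> 10 -> 38 -> 2
Step 5: curr=30, set curr.next=prev(20) | reversed so far: 30 -> 20 -> 10 -> 38 -> 2
Step 6: curr=38, set curr.next=prev(30) | reversed so far: 38 -> 30 -> 20 -> 10 -> 38 -> 2

38 -> 30 -> 20 -> 10 -> 38 -> 2 -> None


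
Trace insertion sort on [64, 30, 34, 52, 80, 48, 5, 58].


Initial: [64, 30, 34, 52, 80, 48, 5, 58]
Insert 30: [30, 64, 34, 52, 80, 48, 5, 58]
Insert 34: [30, 34, 64, 52, 80, 48, 5, 58]
Insert 52: [30, 34, 52, 64, 80, 48, 5, 58]
Insert 80: [30, 34, 52, 64, 80, 48, 5, 58]
Insert 48: [30, 34, 48, 52, 64, 80, 5, 58]
Insert 5: [5, 30, 34, 48, 52, 64, 80, 58]
Insert 58: [5, 30, 34, 48, 52, 58, 64, 80]

Sorted: [5, 30, 34, 48, 52, 58, 64, 80]


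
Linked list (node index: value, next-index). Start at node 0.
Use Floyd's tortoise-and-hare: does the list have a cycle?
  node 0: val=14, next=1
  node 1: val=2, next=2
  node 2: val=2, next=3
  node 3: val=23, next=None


Floyd's tortoise (slow, +1) and hare (fast, +2):
  init: slow=0, fast=0
  step 1: slow=1, fast=2
  step 2: fast 2->3->None, no cycle

Cycle: no


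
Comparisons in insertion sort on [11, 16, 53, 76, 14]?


Algorithm: insertion sort
Input: [11, 16, 53, 76, 14]
Sorted: [11, 14, 16, 53, 76]

7


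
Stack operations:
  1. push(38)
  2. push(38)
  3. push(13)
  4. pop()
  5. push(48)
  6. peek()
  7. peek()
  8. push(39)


push(38) -> [38]
push(38) -> [38, 38]
push(13) -> [38, 38, 13]
pop()->13, [38, 38]
push(48) -> [38, 38, 48]
peek()->48
peek()->48
push(39) -> [38, 38, 48, 39]

Final stack: [38, 38, 48, 39]


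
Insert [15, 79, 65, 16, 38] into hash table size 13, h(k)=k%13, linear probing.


Insert 15: h=2 -> slot 2
Insert 79: h=1 -> slot 1
Insert 65: h=0 -> slot 0
Insert 16: h=3 -> slot 3
Insert 38: h=12 -> slot 12

Table: [65, 79, 15, 16, None, None, None, None, None, None, None, None, 38]


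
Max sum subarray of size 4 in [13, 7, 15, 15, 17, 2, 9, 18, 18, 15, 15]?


[0:4]: 50
[1:5]: 54
[2:6]: 49
[3:7]: 43
[4:8]: 46
[5:9]: 47
[6:10]: 60
[7:11]: 66

Max: 66 at [7:11]


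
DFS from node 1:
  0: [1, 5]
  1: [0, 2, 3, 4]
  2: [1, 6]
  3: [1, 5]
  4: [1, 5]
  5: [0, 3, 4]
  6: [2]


Visit 1, push [4, 3, 2, 0]
Visit 0, push [5]
Visit 5, push [4, 3]
Visit 3, push []
Visit 4, push []
Visit 2, push [6]
Visit 6, push []

DFS order: [1, 0, 5, 3, 4, 2, 6]


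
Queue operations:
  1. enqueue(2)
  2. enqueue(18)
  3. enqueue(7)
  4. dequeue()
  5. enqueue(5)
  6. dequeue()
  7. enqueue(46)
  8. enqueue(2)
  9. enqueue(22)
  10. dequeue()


enqueue(2) -> [2]
enqueue(18) -> [2, 18]
enqueue(7) -> [2, 18, 7]
dequeue()->2, [18, 7]
enqueue(5) -> [18, 7, 5]
dequeue()->18, [7, 5]
enqueue(46) -> [7, 5, 46]
enqueue(2) -> [7, 5, 46, 2]
enqueue(22) -> [7, 5, 46, 2, 22]
dequeue()->7, [5, 46, 2, 22]

Final queue: [5, 46, 2, 22]


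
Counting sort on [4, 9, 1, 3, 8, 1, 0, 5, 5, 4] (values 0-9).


Input: [4, 9, 1, 3, 8, 1, 0, 5, 5, 4]
Counts: [1, 2, 0, 1, 2, 2, 0, 0, 1, 1]

Sorted: [0, 1, 1, 3, 4, 4, 5, 5, 8, 9]


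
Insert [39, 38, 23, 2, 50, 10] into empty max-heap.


Insert 39: [39]
Insert 38: [39, 38]
Insert 23: [39, 38, 23]
Insert 2: [39, 38, 23, 2]
Insert 50: [50, 39, 23, 2, 38]
Insert 10: [50, 39, 23, 2, 38, 10]

Final heap: [50, 39, 23, 2, 38, 10]


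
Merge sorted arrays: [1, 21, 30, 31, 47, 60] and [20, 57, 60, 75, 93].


Take 1 from A
Take 20 from B
Take 21 from A
Take 30 from A
Take 31 from A
Take 47 from A
Take 57 from B
Take 60 from A

Merged: [1, 20, 21, 30, 31, 47, 57, 60, 60, 75, 93]


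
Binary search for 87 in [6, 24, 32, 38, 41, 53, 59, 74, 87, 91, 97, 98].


Step 1: lo=0, hi=11, mid=5, val=53
Step 2: lo=6, hi=11, mid=8, val=87

Found at index 8


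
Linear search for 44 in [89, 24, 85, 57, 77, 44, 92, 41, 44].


i=0: 89!=44
i=1: 24!=44
i=2: 85!=44
i=3: 57!=44
i=4: 77!=44
i=5: 44==44 found!

Found at 5, 6 comps


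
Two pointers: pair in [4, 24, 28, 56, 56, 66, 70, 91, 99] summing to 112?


lo=0(4)+hi=8(99)=103
lo=1(24)+hi=8(99)=123
lo=1(24)+hi=7(91)=115
lo=1(24)+hi=6(70)=94
lo=2(28)+hi=6(70)=98
lo=3(56)+hi=6(70)=126
lo=3(56)+hi=5(66)=122
lo=3(56)+hi=4(56)=112

Yes: 56+56=112


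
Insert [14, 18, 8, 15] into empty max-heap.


Insert 14: [14]
Insert 18: [18, 14]
Insert 8: [18, 14, 8]
Insert 15: [18, 15, 8, 14]

Final heap: [18, 15, 8, 14]


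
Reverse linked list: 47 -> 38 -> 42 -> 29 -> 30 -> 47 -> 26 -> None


Step 1: curr=47, set curr.next=prev(None) | reversed so far: 47
Step 2: curr=38, set curr.next=prev(47) | reversed so far: 38 -> 47
Step 3: curr=42, set curr.next=prev(38) | reversed so far: 42 -> 38 -> 47
Step 4: curr=29, set curr.next=prev(42) | reversed so far: 29 -> 42 -> 38 -> 47
Step 5: curr=30, set curr.next=prev(29) | reversed so far: 30 -> 29 -> 42 -> 38 -> 47
Step 6: curr=47, set curr.next=prev(30) | reversed so far: 47 -> 30 -> 29 -> 42 -> 38 -> 47
Step 7: curr=26, set curr.next=prev(47) | reversed so far: 26 -> 47 -> 30 -> 29 -> 42 -> 38 -> 47

26 -> 47 -> 30 -> 29 -> 42 -> 38 -> 47 -> None


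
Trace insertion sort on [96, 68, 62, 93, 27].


Initial: [96, 68, 62, 93, 27]
Insert 68: [68, 96, 62, 93, 27]
Insert 62: [62, 68, 96, 93, 27]
Insert 93: [62, 68, 93, 96, 27]
Insert 27: [27, 62, 68, 93, 96]

Sorted: [27, 62, 68, 93, 96]


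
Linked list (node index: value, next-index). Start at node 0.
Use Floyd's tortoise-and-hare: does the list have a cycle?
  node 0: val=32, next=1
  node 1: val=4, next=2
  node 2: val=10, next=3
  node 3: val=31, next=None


Floyd's tortoise (slow, +1) and hare (fast, +2):
  init: slow=0, fast=0
  step 1: slow=1, fast=2
  step 2: fast 2->3->None, no cycle

Cycle: no


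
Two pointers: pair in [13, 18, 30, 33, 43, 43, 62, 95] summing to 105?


lo=0(13)+hi=7(95)=108
lo=0(13)+hi=6(62)=75
lo=1(18)+hi=6(62)=80
lo=2(30)+hi=6(62)=92
lo=3(33)+hi=6(62)=95
lo=4(43)+hi=6(62)=105

Yes: 43+62=105


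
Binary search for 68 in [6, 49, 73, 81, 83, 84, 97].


Step 1: lo=0, hi=6, mid=3, val=81
Step 2: lo=0, hi=2, mid=1, val=49
Step 3: lo=2, hi=2, mid=2, val=73

Not found


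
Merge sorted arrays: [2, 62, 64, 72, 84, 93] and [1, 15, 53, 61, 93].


Take 1 from B
Take 2 from A
Take 15 from B
Take 53 from B
Take 61 from B
Take 62 from A
Take 64 from A
Take 72 from A
Take 84 from A
Take 93 from A

Merged: [1, 2, 15, 53, 61, 62, 64, 72, 84, 93, 93]


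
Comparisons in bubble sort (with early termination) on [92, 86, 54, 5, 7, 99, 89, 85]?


Algorithm: bubble sort (with early termination)
Input: [92, 86, 54, 5, 7, 99, 89, 85]
Sorted: [5, 7, 54, 85, 86, 89, 92, 99]

25


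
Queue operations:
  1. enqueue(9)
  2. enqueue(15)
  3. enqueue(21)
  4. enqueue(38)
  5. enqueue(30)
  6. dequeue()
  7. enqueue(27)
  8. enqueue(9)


enqueue(9) -> [9]
enqueue(15) -> [9, 15]
enqueue(21) -> [9, 15, 21]
enqueue(38) -> [9, 15, 21, 38]
enqueue(30) -> [9, 15, 21, 38, 30]
dequeue()->9, [15, 21, 38, 30]
enqueue(27) -> [15, 21, 38, 30, 27]
enqueue(9) -> [15, 21, 38, 30, 27, 9]

Final queue: [15, 21, 38, 30, 27, 9]


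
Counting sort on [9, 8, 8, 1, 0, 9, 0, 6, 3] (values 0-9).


Input: [9, 8, 8, 1, 0, 9, 0, 6, 3]
Counts: [2, 1, 0, 1, 0, 0, 1, 0, 2, 2]

Sorted: [0, 0, 1, 3, 6, 8, 8, 9, 9]


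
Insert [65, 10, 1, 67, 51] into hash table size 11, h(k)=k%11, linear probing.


Insert 65: h=10 -> slot 10
Insert 10: h=10, 1 probes -> slot 0
Insert 1: h=1 -> slot 1
Insert 67: h=1, 1 probes -> slot 2
Insert 51: h=7 -> slot 7

Table: [10, 1, 67, None, None, None, None, 51, None, None, 65]


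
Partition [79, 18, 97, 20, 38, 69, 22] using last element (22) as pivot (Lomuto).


Pivot: 22
  18 <= 22: swap -> [18, 79, 97, 20, 38, 69, 22]
  20 <= 22: swap -> [18, 20, 97, 79, 38, 69, 22]
Place pivot at 2: [18, 20, 22, 79, 38, 69, 97]

Partitioned: [18, 20, 22, 79, 38, 69, 97]


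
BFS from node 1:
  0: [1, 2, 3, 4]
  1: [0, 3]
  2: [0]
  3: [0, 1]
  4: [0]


Visit 1, enqueue [0, 3]
Visit 0, enqueue [2, 4]
Visit 3, enqueue []
Visit 2, enqueue []
Visit 4, enqueue []

BFS order: [1, 0, 3, 2, 4]


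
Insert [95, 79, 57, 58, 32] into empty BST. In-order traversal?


Insert 95: root
Insert 79: L from 95
Insert 57: L from 95 -> L from 79
Insert 58: L from 95 -> L from 79 -> R from 57
Insert 32: L from 95 -> L from 79 -> L from 57

In-order: [32, 57, 58, 79, 95]


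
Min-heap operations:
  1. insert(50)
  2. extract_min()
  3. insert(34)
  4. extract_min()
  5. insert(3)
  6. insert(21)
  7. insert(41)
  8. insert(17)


insert(50) -> [50]
extract_min()->50, []
insert(34) -> [34]
extract_min()->34, []
insert(3) -> [3]
insert(21) -> [3, 21]
insert(41) -> [3, 21, 41]
insert(17) -> [3, 17, 41, 21]

Final heap: [3, 17, 41, 21]


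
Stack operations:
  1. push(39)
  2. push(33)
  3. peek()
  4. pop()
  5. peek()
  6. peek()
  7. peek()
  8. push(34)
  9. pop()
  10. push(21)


push(39) -> [39]
push(33) -> [39, 33]
peek()->33
pop()->33, [39]
peek()->39
peek()->39
peek()->39
push(34) -> [39, 34]
pop()->34, [39]
push(21) -> [39, 21]

Final stack: [39, 21]


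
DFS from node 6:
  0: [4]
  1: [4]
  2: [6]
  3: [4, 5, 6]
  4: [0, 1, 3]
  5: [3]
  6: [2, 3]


Visit 6, push [3, 2]
Visit 2, push []
Visit 3, push [5, 4]
Visit 4, push [1, 0]
Visit 0, push []
Visit 1, push []
Visit 5, push []

DFS order: [6, 2, 3, 4, 0, 1, 5]


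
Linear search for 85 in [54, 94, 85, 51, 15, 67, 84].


i=0: 54!=85
i=1: 94!=85
i=2: 85==85 found!

Found at 2, 3 comps


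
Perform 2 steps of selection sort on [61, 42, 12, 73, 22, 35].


Initial: [61, 42, 12, 73, 22, 35]
Step 1: min=12 at 2
  Swap: [12, 42, 61, 73, 22, 35]
Step 2: min=22 at 4
  Swap: [12, 22, 61, 73, 42, 35]

After 2 steps: [12, 22, 61, 73, 42, 35]


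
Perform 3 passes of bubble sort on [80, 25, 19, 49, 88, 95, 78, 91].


Initial: [80, 25, 19, 49, 88, 95, 78, 91]
Pass 1: [25, 19, 49, 80, 88, 78, 91, 95] (5 swaps)
Pass 2: [19, 25, 49, 80, 78, 88, 91, 95] (2 swaps)
Pass 3: [19, 25, 49, 78, 80, 88, 91, 95] (1 swaps)

After 3 passes: [19, 25, 49, 78, 80, 88, 91, 95]


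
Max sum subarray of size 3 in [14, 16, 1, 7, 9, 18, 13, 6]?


[0:3]: 31
[1:4]: 24
[2:5]: 17
[3:6]: 34
[4:7]: 40
[5:8]: 37

Max: 40 at [4:7]


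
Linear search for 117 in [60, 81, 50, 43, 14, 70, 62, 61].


i=0: 60!=117
i=1: 81!=117
i=2: 50!=117
i=3: 43!=117
i=4: 14!=117
i=5: 70!=117
i=6: 62!=117
i=7: 61!=117

Not found, 8 comps


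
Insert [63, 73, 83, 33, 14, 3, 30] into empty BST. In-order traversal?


Insert 63: root
Insert 73: R from 63
Insert 83: R from 63 -> R from 73
Insert 33: L from 63
Insert 14: L from 63 -> L from 33
Insert 3: L from 63 -> L from 33 -> L from 14
Insert 30: L from 63 -> L from 33 -> R from 14

In-order: [3, 14, 30, 33, 63, 73, 83]


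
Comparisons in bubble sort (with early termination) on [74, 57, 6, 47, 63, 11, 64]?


Algorithm: bubble sort (with early termination)
Input: [74, 57, 6, 47, 63, 11, 64]
Sorted: [6, 11, 47, 57, 63, 64, 74]

20


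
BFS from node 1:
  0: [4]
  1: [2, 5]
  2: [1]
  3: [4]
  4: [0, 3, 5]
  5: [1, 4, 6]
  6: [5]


Visit 1, enqueue [2, 5]
Visit 2, enqueue []
Visit 5, enqueue [4, 6]
Visit 4, enqueue [0, 3]
Visit 6, enqueue []
Visit 0, enqueue []
Visit 3, enqueue []

BFS order: [1, 2, 5, 4, 6, 0, 3]


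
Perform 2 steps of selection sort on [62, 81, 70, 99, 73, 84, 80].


Initial: [62, 81, 70, 99, 73, 84, 80]
Step 1: min=62 at 0
  Swap: [62, 81, 70, 99, 73, 84, 80]
Step 2: min=70 at 2
  Swap: [62, 70, 81, 99, 73, 84, 80]

After 2 steps: [62, 70, 81, 99, 73, 84, 80]


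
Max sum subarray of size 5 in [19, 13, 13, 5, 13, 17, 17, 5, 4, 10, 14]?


[0:5]: 63
[1:6]: 61
[2:7]: 65
[3:8]: 57
[4:9]: 56
[5:10]: 53
[6:11]: 50

Max: 65 at [2:7]


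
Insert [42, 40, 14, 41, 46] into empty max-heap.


Insert 42: [42]
Insert 40: [42, 40]
Insert 14: [42, 40, 14]
Insert 41: [42, 41, 14, 40]
Insert 46: [46, 42, 14, 40, 41]

Final heap: [46, 42, 14, 40, 41]


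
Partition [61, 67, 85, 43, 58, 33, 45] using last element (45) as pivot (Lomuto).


Pivot: 45
  43 <= 45: swap -> [43, 67, 85, 61, 58, 33, 45]
  33 <= 45: swap -> [43, 33, 85, 61, 58, 67, 45]
Place pivot at 2: [43, 33, 45, 61, 58, 67, 85]

Partitioned: [43, 33, 45, 61, 58, 67, 85]


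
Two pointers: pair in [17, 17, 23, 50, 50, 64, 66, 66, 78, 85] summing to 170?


lo=0(17)+hi=9(85)=102
lo=1(17)+hi=9(85)=102
lo=2(23)+hi=9(85)=108
lo=3(50)+hi=9(85)=135
lo=4(50)+hi=9(85)=135
lo=5(64)+hi=9(85)=149
lo=6(66)+hi=9(85)=151
lo=7(66)+hi=9(85)=151
lo=8(78)+hi=9(85)=163

No pair found


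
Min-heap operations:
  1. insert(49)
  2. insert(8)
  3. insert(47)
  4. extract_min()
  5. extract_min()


insert(49) -> [49]
insert(8) -> [8, 49]
insert(47) -> [8, 49, 47]
extract_min()->8, [47, 49]
extract_min()->47, [49]

Final heap: [49]


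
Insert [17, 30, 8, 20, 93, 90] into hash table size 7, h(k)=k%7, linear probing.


Insert 17: h=3 -> slot 3
Insert 30: h=2 -> slot 2
Insert 8: h=1 -> slot 1
Insert 20: h=6 -> slot 6
Insert 93: h=2, 2 probes -> slot 4
Insert 90: h=6, 1 probes -> slot 0

Table: [90, 8, 30, 17, 93, None, 20]


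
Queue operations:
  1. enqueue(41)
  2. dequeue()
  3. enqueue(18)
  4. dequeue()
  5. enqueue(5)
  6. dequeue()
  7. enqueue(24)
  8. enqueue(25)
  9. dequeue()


enqueue(41) -> [41]
dequeue()->41, []
enqueue(18) -> [18]
dequeue()->18, []
enqueue(5) -> [5]
dequeue()->5, []
enqueue(24) -> [24]
enqueue(25) -> [24, 25]
dequeue()->24, [25]

Final queue: [25]


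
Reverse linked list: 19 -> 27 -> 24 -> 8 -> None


Step 1: curr=19, set curr.next=prev(None) | reversed so far: 19
Step 2: curr=27, set curr.next=prev(19) | reversed so far: 27 -> 19
Step 3: curr=24, set curr.next=prev(27) | reversed so far: 24 -> 27 -> 19
Step 4: curr=8, set curr.next=prev(24) | reversed so far: 8 -> 24 -> 27 -> 19

8 -> 24 -> 27 -> 19 -> None


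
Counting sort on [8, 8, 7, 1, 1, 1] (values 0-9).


Input: [8, 8, 7, 1, 1, 1]
Counts: [0, 3, 0, 0, 0, 0, 0, 1, 2, 0]

Sorted: [1, 1, 1, 7, 8, 8]


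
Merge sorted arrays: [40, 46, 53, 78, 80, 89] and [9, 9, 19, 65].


Take 9 from B
Take 9 from B
Take 19 from B
Take 40 from A
Take 46 from A
Take 53 from A
Take 65 from B

Merged: [9, 9, 19, 40, 46, 53, 65, 78, 80, 89]


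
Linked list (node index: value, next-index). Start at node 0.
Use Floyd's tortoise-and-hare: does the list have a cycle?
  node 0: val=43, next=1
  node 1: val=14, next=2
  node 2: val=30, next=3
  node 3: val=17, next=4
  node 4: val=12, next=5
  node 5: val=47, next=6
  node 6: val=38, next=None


Floyd's tortoise (slow, +1) and hare (fast, +2):
  init: slow=0, fast=0
  step 1: slow=1, fast=2
  step 2: slow=2, fast=4
  step 3: slow=3, fast=6
  step 4: fast -> None, no cycle

Cycle: no


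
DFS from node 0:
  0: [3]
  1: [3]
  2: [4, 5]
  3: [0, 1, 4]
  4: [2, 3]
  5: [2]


Visit 0, push [3]
Visit 3, push [4, 1]
Visit 1, push []
Visit 4, push [2]
Visit 2, push [5]
Visit 5, push []

DFS order: [0, 3, 1, 4, 2, 5]


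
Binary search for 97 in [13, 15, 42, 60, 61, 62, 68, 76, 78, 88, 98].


Step 1: lo=0, hi=10, mid=5, val=62
Step 2: lo=6, hi=10, mid=8, val=78
Step 3: lo=9, hi=10, mid=9, val=88
Step 4: lo=10, hi=10, mid=10, val=98

Not found


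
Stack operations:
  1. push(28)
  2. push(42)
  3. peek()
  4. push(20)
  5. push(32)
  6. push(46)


push(28) -> [28]
push(42) -> [28, 42]
peek()->42
push(20) -> [28, 42, 20]
push(32) -> [28, 42, 20, 32]
push(46) -> [28, 42, 20, 32, 46]

Final stack: [28, 42, 20, 32, 46]


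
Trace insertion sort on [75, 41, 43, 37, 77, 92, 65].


Initial: [75, 41, 43, 37, 77, 92, 65]
Insert 41: [41, 75, 43, 37, 77, 92, 65]
Insert 43: [41, 43, 75, 37, 77, 92, 65]
Insert 37: [37, 41, 43, 75, 77, 92, 65]
Insert 77: [37, 41, 43, 75, 77, 92, 65]
Insert 92: [37, 41, 43, 75, 77, 92, 65]
Insert 65: [37, 41, 43, 65, 75, 77, 92]

Sorted: [37, 41, 43, 65, 75, 77, 92]


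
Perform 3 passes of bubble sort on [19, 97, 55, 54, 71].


Initial: [19, 97, 55, 54, 71]
Pass 1: [19, 55, 54, 71, 97] (3 swaps)
Pass 2: [19, 54, 55, 71, 97] (1 swaps)
Pass 3: [19, 54, 55, 71, 97] (0 swaps)

After 3 passes: [19, 54, 55, 71, 97]


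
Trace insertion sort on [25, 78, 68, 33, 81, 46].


Initial: [25, 78, 68, 33, 81, 46]
Insert 78: [25, 78, 68, 33, 81, 46]
Insert 68: [25, 68, 78, 33, 81, 46]
Insert 33: [25, 33, 68, 78, 81, 46]
Insert 81: [25, 33, 68, 78, 81, 46]
Insert 46: [25, 33, 46, 68, 78, 81]

Sorted: [25, 33, 46, 68, 78, 81]


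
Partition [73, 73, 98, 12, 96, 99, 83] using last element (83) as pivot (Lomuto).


Pivot: 83
  73 <= 83: advance i (no swap)
  73 <= 83: advance i (no swap)
  12 <= 83: swap -> [73, 73, 12, 98, 96, 99, 83]
Place pivot at 3: [73, 73, 12, 83, 96, 99, 98]

Partitioned: [73, 73, 12, 83, 96, 99, 98]


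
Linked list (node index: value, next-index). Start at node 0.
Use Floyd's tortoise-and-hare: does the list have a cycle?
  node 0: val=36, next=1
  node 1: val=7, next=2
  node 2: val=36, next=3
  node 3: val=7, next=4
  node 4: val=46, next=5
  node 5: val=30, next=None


Floyd's tortoise (slow, +1) and hare (fast, +2):
  init: slow=0, fast=0
  step 1: slow=1, fast=2
  step 2: slow=2, fast=4
  step 3: fast 4->5->None, no cycle

Cycle: no


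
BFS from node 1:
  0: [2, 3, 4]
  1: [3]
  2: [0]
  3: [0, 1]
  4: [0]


Visit 1, enqueue [3]
Visit 3, enqueue [0]
Visit 0, enqueue [2, 4]
Visit 2, enqueue []
Visit 4, enqueue []

BFS order: [1, 3, 0, 2, 4]


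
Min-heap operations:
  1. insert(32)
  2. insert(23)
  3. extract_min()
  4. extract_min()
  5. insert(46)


insert(32) -> [32]
insert(23) -> [23, 32]
extract_min()->23, [32]
extract_min()->32, []
insert(46) -> [46]

Final heap: [46]


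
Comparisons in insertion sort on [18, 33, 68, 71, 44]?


Algorithm: insertion sort
Input: [18, 33, 68, 71, 44]
Sorted: [18, 33, 44, 68, 71]

6


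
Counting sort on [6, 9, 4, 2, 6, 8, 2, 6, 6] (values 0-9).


Input: [6, 9, 4, 2, 6, 8, 2, 6, 6]
Counts: [0, 0, 2, 0, 1, 0, 4, 0, 1, 1]

Sorted: [2, 2, 4, 6, 6, 6, 6, 8, 9]


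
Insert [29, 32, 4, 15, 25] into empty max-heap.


Insert 29: [29]
Insert 32: [32, 29]
Insert 4: [32, 29, 4]
Insert 15: [32, 29, 4, 15]
Insert 25: [32, 29, 4, 15, 25]

Final heap: [32, 29, 4, 15, 25]


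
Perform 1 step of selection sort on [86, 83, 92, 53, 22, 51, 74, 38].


Initial: [86, 83, 92, 53, 22, 51, 74, 38]
Step 1: min=22 at 4
  Swap: [22, 83, 92, 53, 86, 51, 74, 38]

After 1 step: [22, 83, 92, 53, 86, 51, 74, 38]


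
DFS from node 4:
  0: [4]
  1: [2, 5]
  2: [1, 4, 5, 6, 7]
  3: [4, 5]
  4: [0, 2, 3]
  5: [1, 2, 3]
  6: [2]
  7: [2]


Visit 4, push [3, 2, 0]
Visit 0, push []
Visit 2, push [7, 6, 5, 1]
Visit 1, push [5]
Visit 5, push [3]
Visit 3, push []
Visit 6, push []
Visit 7, push []

DFS order: [4, 0, 2, 1, 5, 3, 6, 7]


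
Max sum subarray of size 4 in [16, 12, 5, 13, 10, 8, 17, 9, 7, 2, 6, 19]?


[0:4]: 46
[1:5]: 40
[2:6]: 36
[3:7]: 48
[4:8]: 44
[5:9]: 41
[6:10]: 35
[7:11]: 24
[8:12]: 34

Max: 48 at [3:7]


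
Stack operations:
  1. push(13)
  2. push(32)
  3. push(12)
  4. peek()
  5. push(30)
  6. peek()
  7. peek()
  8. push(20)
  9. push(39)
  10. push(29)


push(13) -> [13]
push(32) -> [13, 32]
push(12) -> [13, 32, 12]
peek()->12
push(30) -> [13, 32, 12, 30]
peek()->30
peek()->30
push(20) -> [13, 32, 12, 30, 20]
push(39) -> [13, 32, 12, 30, 20, 39]
push(29) -> [13, 32, 12, 30, 20, 39, 29]

Final stack: [13, 32, 12, 30, 20, 39, 29]


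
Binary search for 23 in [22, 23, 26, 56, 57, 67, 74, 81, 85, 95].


Step 1: lo=0, hi=9, mid=4, val=57
Step 2: lo=0, hi=3, mid=1, val=23

Found at index 1


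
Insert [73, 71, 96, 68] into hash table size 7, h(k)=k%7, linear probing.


Insert 73: h=3 -> slot 3
Insert 71: h=1 -> slot 1
Insert 96: h=5 -> slot 5
Insert 68: h=5, 1 probes -> slot 6

Table: [None, 71, None, 73, None, 96, 68]


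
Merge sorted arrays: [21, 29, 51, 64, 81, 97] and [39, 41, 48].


Take 21 from A
Take 29 from A
Take 39 from B
Take 41 from B
Take 48 from B

Merged: [21, 29, 39, 41, 48, 51, 64, 81, 97]


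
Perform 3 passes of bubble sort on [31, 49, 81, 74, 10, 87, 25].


Initial: [31, 49, 81, 74, 10, 87, 25]
Pass 1: [31, 49, 74, 10, 81, 25, 87] (3 swaps)
Pass 2: [31, 49, 10, 74, 25, 81, 87] (2 swaps)
Pass 3: [31, 10, 49, 25, 74, 81, 87] (2 swaps)

After 3 passes: [31, 10, 49, 25, 74, 81, 87]


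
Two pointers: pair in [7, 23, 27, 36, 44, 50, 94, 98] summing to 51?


lo=0(7)+hi=7(98)=105
lo=0(7)+hi=6(94)=101
lo=0(7)+hi=5(50)=57
lo=0(7)+hi=4(44)=51

Yes: 7+44=51


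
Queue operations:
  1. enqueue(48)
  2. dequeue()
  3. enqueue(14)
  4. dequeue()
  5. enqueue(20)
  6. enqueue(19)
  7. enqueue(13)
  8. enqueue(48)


enqueue(48) -> [48]
dequeue()->48, []
enqueue(14) -> [14]
dequeue()->14, []
enqueue(20) -> [20]
enqueue(19) -> [20, 19]
enqueue(13) -> [20, 19, 13]
enqueue(48) -> [20, 19, 13, 48]

Final queue: [20, 19, 13, 48]


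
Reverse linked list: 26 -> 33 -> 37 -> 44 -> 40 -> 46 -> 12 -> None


Step 1: curr=26, set curr.next=prev(None) | reversed so far: 26
Step 2: curr=33, set curr.next=prev(26) | reversed so far: 33 -> 26
Step 3: curr=37, set curr.next=prev(33) | reversed so far: 37 -> 33 -> 26
Step 4: curr=44, set curr.next=prev(37) | reversed so far: 44 -> 37 -> 33 -> 26
Step 5: curr=40, set curr.next=prev(44) | reversed so far: 40 -> 44 -> 37 -> 33 -> 26
Step 6: curr=46, set curr.next=prev(40) | reversed so far: 46 -> 40 -> 44 -> 37 -> 33 -> 26
Step 7: curr=12, set curr.next=prev(46) | reversed so far: 12 -> 46 -> 40 -> 44 -> 37 -> 33 -> 26

12 -> 46 -> 40 -> 44 -> 37 -> 33 -> 26 -> None


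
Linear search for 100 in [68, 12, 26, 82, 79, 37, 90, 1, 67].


i=0: 68!=100
i=1: 12!=100
i=2: 26!=100
i=3: 82!=100
i=4: 79!=100
i=5: 37!=100
i=6: 90!=100
i=7: 1!=100
i=8: 67!=100

Not found, 9 comps


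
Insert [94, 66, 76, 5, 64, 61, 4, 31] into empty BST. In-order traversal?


Insert 94: root
Insert 66: L from 94
Insert 76: L from 94 -> R from 66
Insert 5: L from 94 -> L from 66
Insert 64: L from 94 -> L from 66 -> R from 5
Insert 61: L from 94 -> L from 66 -> R from 5 -> L from 64
Insert 4: L from 94 -> L from 66 -> L from 5
Insert 31: L from 94 -> L from 66 -> R from 5 -> L from 64 -> L from 61

In-order: [4, 5, 31, 61, 64, 66, 76, 94]


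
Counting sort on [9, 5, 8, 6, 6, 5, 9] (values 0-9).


Input: [9, 5, 8, 6, 6, 5, 9]
Counts: [0, 0, 0, 0, 0, 2, 2, 0, 1, 2]

Sorted: [5, 5, 6, 6, 8, 9, 9]


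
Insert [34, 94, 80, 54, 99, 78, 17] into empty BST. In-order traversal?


Insert 34: root
Insert 94: R from 34
Insert 80: R from 34 -> L from 94
Insert 54: R from 34 -> L from 94 -> L from 80
Insert 99: R from 34 -> R from 94
Insert 78: R from 34 -> L from 94 -> L from 80 -> R from 54
Insert 17: L from 34

In-order: [17, 34, 54, 78, 80, 94, 99]


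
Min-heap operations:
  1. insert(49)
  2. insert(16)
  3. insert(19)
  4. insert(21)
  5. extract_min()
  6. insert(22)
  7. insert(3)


insert(49) -> [49]
insert(16) -> [16, 49]
insert(19) -> [16, 49, 19]
insert(21) -> [16, 21, 19, 49]
extract_min()->16, [19, 21, 49]
insert(22) -> [19, 21, 49, 22]
insert(3) -> [3, 19, 49, 22, 21]

Final heap: [3, 19, 49, 22, 21]


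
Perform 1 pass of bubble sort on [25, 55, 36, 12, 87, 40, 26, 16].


Initial: [25, 55, 36, 12, 87, 40, 26, 16]
Pass 1: [25, 36, 12, 55, 40, 26, 16, 87] (5 swaps)

After 1 pass: [25, 36, 12, 55, 40, 26, 16, 87]


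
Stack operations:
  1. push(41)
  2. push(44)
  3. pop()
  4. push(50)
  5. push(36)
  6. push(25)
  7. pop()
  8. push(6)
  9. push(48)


push(41) -> [41]
push(44) -> [41, 44]
pop()->44, [41]
push(50) -> [41, 50]
push(36) -> [41, 50, 36]
push(25) -> [41, 50, 36, 25]
pop()->25, [41, 50, 36]
push(6) -> [41, 50, 36, 6]
push(48) -> [41, 50, 36, 6, 48]

Final stack: [41, 50, 36, 6, 48]


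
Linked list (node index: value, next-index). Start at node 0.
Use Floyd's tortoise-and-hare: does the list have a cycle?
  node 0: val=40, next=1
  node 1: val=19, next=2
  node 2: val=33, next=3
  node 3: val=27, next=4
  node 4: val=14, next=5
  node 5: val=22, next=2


Floyd's tortoise (slow, +1) and hare (fast, +2):
  init: slow=0, fast=0
  step 1: slow=1, fast=2
  step 2: slow=2, fast=4
  step 3: slow=3, fast=2
  step 4: slow=4, fast=4
  slow == fast at node 4: cycle detected

Cycle: yes


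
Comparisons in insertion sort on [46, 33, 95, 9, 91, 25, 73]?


Algorithm: insertion sort
Input: [46, 33, 95, 9, 91, 25, 73]
Sorted: [9, 25, 33, 46, 73, 91, 95]

15


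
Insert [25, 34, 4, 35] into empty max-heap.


Insert 25: [25]
Insert 34: [34, 25]
Insert 4: [34, 25, 4]
Insert 35: [35, 34, 4, 25]

Final heap: [35, 34, 4, 25]


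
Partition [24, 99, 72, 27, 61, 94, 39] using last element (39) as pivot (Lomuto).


Pivot: 39
  24 <= 39: advance i (no swap)
  27 <= 39: swap -> [24, 27, 72, 99, 61, 94, 39]
Place pivot at 2: [24, 27, 39, 99, 61, 94, 72]

Partitioned: [24, 27, 39, 99, 61, 94, 72]


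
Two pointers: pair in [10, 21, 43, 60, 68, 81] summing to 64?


lo=0(10)+hi=5(81)=91
lo=0(10)+hi=4(68)=78
lo=0(10)+hi=3(60)=70
lo=0(10)+hi=2(43)=53
lo=1(21)+hi=2(43)=64

Yes: 21+43=64


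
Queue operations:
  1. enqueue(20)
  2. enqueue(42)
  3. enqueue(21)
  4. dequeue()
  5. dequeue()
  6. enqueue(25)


enqueue(20) -> [20]
enqueue(42) -> [20, 42]
enqueue(21) -> [20, 42, 21]
dequeue()->20, [42, 21]
dequeue()->42, [21]
enqueue(25) -> [21, 25]

Final queue: [21, 25]


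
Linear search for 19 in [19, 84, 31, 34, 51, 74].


i=0: 19==19 found!

Found at 0, 1 comps


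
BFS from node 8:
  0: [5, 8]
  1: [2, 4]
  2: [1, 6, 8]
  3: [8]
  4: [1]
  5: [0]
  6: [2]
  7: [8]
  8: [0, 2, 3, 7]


Visit 8, enqueue [0, 2, 3, 7]
Visit 0, enqueue [5]
Visit 2, enqueue [1, 6]
Visit 3, enqueue []
Visit 7, enqueue []
Visit 5, enqueue []
Visit 1, enqueue [4]
Visit 6, enqueue []
Visit 4, enqueue []

BFS order: [8, 0, 2, 3, 7, 5, 1, 6, 4]


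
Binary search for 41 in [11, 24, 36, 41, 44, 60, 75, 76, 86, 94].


Step 1: lo=0, hi=9, mid=4, val=44
Step 2: lo=0, hi=3, mid=1, val=24
Step 3: lo=2, hi=3, mid=2, val=36
Step 4: lo=3, hi=3, mid=3, val=41

Found at index 3


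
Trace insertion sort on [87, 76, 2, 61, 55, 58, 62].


Initial: [87, 76, 2, 61, 55, 58, 62]
Insert 76: [76, 87, 2, 61, 55, 58, 62]
Insert 2: [2, 76, 87, 61, 55, 58, 62]
Insert 61: [2, 61, 76, 87, 55, 58, 62]
Insert 55: [2, 55, 61, 76, 87, 58, 62]
Insert 58: [2, 55, 58, 61, 76, 87, 62]
Insert 62: [2, 55, 58, 61, 62, 76, 87]

Sorted: [2, 55, 58, 61, 62, 76, 87]


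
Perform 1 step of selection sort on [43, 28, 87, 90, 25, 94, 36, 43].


Initial: [43, 28, 87, 90, 25, 94, 36, 43]
Step 1: min=25 at 4
  Swap: [25, 28, 87, 90, 43, 94, 36, 43]

After 1 step: [25, 28, 87, 90, 43, 94, 36, 43]


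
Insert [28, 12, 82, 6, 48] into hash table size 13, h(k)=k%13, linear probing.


Insert 28: h=2 -> slot 2
Insert 12: h=12 -> slot 12
Insert 82: h=4 -> slot 4
Insert 6: h=6 -> slot 6
Insert 48: h=9 -> slot 9

Table: [None, None, 28, None, 82, None, 6, None, None, 48, None, None, 12]


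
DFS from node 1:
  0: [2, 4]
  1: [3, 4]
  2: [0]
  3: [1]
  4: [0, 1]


Visit 1, push [4, 3]
Visit 3, push []
Visit 4, push [0]
Visit 0, push [2]
Visit 2, push []

DFS order: [1, 3, 4, 0, 2]


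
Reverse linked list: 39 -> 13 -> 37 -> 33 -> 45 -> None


Step 1: curr=39, set curr.next=prev(None) | reversed so far: 39
Step 2: curr=13, set curr.next=prev(39) | reversed so far: 13 -> 39
Step 3: curr=37, set curr.next=prev(13) | reversed so far: 37 -> 13 -> 39
Step 4: curr=33, set curr.next=prev(37) | reversed so far: 33 -> 37 -> 13 -> 39
Step 5: curr=45, set curr.next=prev(33) | reversed so far: 45 -> 33 -> 37 -> 13 -> 39

45 -> 33 -> 37 -> 13 -> 39 -> None


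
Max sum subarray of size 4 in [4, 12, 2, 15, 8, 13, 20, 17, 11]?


[0:4]: 33
[1:5]: 37
[2:6]: 38
[3:7]: 56
[4:8]: 58
[5:9]: 61

Max: 61 at [5:9]
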